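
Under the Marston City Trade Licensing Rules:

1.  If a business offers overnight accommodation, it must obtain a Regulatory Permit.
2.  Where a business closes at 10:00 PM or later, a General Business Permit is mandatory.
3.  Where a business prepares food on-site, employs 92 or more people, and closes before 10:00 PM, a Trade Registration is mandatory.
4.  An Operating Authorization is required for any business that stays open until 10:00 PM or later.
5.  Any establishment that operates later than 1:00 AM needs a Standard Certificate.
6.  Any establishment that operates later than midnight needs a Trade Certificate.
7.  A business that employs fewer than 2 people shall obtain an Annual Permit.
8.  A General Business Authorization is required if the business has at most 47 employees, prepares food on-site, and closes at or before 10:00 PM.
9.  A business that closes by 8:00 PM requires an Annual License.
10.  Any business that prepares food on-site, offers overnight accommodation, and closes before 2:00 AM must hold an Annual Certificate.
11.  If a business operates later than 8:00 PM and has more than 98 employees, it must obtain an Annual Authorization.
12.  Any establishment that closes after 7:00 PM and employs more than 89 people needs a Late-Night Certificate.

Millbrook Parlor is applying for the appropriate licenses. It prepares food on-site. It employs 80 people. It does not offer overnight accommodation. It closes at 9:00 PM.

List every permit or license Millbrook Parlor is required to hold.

None

1. does not offer overnight accommodation → Regulatory Permit not required.
2. closes 9:00 PM, at/before 10:00 PM → General Business Permit not required.
3. prepares food on-site; employees 80 < 92; closes 9:00 PM, at/before 10:00 PM → Trade Registration not required.
4. closes 9:00 PM, at/before 10:00 PM → Operating Authorization not required.
5. closes 9:00 PM, at/before 1:00 AM → Standard Certificate not required.
6. closes 9:00 PM, at/before midnight → Trade Certificate not required.
7. employees 80 ≥ 2 → Annual Permit not required.
8. employees 80 > 47; prepares food on-site; closes 9:00 PM, at/before 10:00 PM → General Business Authorization not required.
9. closes 9:00 PM, after 8:00 PM → Annual License not required.
10. prepares food on-site; does not offer overnight accommodation; closes 9:00 PM, at/before 2:00 AM → Annual Certificate not required.
11. closes 9:00 PM, after 8:00 PM; employees 80 ≤ 98 → Annual Authorization not required.
12. closes 9:00 PM, after 7:00 PM; employees 80 ≤ 89 → Late-Night Certificate not required.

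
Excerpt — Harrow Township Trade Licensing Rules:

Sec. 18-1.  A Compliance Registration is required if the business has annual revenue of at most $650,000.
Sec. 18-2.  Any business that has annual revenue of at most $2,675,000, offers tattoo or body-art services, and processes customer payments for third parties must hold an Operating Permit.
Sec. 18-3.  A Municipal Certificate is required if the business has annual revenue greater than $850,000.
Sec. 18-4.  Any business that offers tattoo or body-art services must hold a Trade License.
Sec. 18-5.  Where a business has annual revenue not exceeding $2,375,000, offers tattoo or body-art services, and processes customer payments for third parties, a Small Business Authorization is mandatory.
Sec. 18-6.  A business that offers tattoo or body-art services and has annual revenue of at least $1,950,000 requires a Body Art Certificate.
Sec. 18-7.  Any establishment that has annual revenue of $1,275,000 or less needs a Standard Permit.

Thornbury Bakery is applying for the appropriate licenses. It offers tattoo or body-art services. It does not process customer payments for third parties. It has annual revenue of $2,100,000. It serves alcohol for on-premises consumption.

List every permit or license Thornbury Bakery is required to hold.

Body Art Certificate, Municipal Certificate, Trade License

Sec. 18-1. revenue $2,100,000 > $650,000 → Compliance Registration not required.
Sec. 18-2. revenue $2,100,000 ≤ $2,675,000; offers tattoo or body-art services; does not process customer payments for third parties → Operating Permit not required.
Sec. 18-3. revenue $2,100,000 > $850,000 → Municipal Certificate required.
Sec. 18-4. offers tattoo or body-art services → Trade License required.
Sec. 18-5. revenue $2,100,000 ≤ $2,375,000; offers tattoo or body-art services; does not process customer payments for third parties → Small Business Authorization not required.
Sec. 18-6. offers tattoo or body-art services; revenue $2,100,000 ≥ $1,950,000 → Body Art Certificate required.
Sec. 18-7. revenue $2,100,000 > $1,275,000 → Standard Permit not required.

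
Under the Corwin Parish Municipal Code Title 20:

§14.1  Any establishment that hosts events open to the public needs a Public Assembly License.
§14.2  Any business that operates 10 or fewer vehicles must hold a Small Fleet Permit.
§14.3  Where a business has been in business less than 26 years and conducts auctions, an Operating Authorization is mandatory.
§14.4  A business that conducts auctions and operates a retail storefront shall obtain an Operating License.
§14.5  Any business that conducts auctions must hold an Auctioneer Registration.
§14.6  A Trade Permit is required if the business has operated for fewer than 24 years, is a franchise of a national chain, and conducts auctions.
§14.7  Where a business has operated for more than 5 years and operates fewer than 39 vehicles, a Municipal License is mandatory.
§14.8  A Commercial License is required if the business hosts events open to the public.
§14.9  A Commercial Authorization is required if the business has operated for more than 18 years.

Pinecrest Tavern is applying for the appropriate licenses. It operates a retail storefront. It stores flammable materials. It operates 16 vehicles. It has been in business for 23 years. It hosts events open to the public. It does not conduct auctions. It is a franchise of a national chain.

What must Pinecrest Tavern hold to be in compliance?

§14.1 hosts events open to the public → Public Assembly License required.
§14.2 vehicles 16 > 10 → Small Fleet Permit not required.
§14.3 years in business 23 < 26; does not conduct auctions → Operating Authorization not required.
§14.4 does not conduct auctions; operates a retail storefront → Operating License not required.
§14.5 does not conduct auctions → Auctioneer Registration not required.
§14.6 years in business 23 < 24; is a franchise of a national chain; does not conduct auctions → Trade Permit not required.
§14.7 years in business 23 > 5; vehicles 16 < 39 → Municipal License required.
§14.8 hosts events open to the public → Commercial License required.
§14.9 years in business 23 > 18 → Commercial Authorization required.

Commercial Authorization, Commercial License, Municipal License, Public Assembly License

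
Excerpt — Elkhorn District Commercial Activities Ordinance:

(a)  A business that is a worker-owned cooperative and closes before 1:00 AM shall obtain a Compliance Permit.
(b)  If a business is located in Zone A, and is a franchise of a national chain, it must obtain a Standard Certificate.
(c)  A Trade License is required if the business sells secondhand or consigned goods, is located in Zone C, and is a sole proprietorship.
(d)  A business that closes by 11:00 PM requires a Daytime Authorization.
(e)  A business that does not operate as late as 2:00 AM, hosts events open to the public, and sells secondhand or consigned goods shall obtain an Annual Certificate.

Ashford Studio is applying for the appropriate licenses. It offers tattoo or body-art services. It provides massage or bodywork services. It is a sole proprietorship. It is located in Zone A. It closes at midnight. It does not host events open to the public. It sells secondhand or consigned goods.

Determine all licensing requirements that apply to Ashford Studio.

None

(a) is a sole proprietorship (not: is a worker-owned cooperative); closes midnight, at/before 1:00 AM → Compliance Permit not required.
(b) is located in Zone A; is a sole proprietorship (not: is a franchise of a national chain) → Standard Certificate not required.
(c) sells secondhand or consigned goods; is located in Zone A (not: is located in Zone C); is a sole proprietorship → Trade License not required.
(d) closes midnight, after 11:00 PM → Daytime Authorization not required.
(e) closes midnight, at/before 2:00 AM; does not host events open to the public; sells secondhand or consigned goods → Annual Certificate not required.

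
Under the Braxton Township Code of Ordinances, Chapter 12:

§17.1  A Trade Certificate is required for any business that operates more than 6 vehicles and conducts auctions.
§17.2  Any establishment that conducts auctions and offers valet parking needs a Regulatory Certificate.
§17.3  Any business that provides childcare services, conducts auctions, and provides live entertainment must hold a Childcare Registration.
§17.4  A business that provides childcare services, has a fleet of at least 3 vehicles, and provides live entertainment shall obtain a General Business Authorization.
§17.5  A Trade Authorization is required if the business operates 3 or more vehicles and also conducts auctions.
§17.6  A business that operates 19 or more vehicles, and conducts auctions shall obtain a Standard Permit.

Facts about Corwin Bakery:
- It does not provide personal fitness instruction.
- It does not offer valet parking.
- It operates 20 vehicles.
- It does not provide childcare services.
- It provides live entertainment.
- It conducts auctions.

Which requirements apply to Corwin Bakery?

Standard Permit, Trade Authorization, Trade Certificate

§17.1 vehicles 20 > 6; conducts auctions → Trade Certificate required.
§17.2 conducts auctions; does not offer valet parking → Regulatory Certificate not required.
§17.3 does not provide childcare services; conducts auctions; provides live entertainment → Childcare Registration not required.
§17.4 does not provide childcare services; vehicles 20 ≥ 3; provides live entertainment → General Business Authorization not required.
§17.5 vehicles 20 ≥ 3; conducts auctions → Trade Authorization required.
§17.6 vehicles 20 ≥ 19; conducts auctions → Standard Permit required.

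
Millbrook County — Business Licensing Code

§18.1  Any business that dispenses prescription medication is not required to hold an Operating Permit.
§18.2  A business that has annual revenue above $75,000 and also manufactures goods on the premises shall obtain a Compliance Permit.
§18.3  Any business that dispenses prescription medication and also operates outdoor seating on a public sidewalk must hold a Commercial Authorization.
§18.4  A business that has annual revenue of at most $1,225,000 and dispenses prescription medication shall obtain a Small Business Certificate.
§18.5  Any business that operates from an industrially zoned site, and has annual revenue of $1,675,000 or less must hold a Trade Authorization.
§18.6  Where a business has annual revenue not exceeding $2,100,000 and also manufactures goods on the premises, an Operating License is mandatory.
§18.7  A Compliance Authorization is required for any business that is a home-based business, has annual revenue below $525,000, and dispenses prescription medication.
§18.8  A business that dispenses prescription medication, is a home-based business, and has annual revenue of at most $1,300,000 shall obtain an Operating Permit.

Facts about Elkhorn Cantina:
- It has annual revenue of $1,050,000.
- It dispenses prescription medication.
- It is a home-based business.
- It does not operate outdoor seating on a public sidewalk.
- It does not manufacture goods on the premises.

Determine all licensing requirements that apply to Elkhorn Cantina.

§18.1 dispenses prescription medication → exempt from Operating Permit.
§18.2 revenue $1,050,000 > $75,000; does not manufacture goods on the premises → Compliance Permit not required.
§18.3 dispenses prescription medication; does not operate outdoor seating on a public sidewalk → Commercial Authorization not required.
§18.4 revenue $1,050,000 ≤ $1,225,000; dispenses prescription medication → Small Business Certificate required.
§18.5 is a home-based business (not: operates from an industrially zoned site); revenue $1,050,000 ≤ $1,675,000 → Trade Authorization not required.
§18.6 revenue $1,050,000 ≤ $2,100,000; does not manufacture goods on the premises → Operating License not required.
§18.7 is a home-based business; revenue $1,050,000 ≥ $525,000; dispenses prescription medication → Compliance Authorization not required.
§18.8 dispenses prescription medication; is a home-based business; revenue $1,050,000 ≤ $1,300,000 → Operating Permit required.

Small Business Certificate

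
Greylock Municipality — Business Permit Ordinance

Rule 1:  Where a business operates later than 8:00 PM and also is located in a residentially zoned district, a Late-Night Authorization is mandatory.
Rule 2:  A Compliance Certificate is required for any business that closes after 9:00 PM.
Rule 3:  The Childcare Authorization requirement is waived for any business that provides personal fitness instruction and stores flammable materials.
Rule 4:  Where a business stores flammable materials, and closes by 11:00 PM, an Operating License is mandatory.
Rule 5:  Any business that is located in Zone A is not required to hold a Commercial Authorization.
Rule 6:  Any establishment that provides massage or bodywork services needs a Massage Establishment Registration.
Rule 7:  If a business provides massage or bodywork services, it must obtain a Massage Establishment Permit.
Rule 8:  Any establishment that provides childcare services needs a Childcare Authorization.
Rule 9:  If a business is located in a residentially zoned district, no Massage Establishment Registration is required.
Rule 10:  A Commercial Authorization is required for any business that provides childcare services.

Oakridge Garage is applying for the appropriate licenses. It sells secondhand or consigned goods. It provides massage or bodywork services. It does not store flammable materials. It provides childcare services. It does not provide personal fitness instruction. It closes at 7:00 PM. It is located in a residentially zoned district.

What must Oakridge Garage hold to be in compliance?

Rule 1: closes 7:00 PM, at/before 8:00 PM; is located in a residentially zoned district → Late-Night Authorization not required.
Rule 2: closes 7:00 PM, at/before 9:00 PM → Compliance Certificate not required.
Rule 3: does not provide personal fitness instruction; does not store flammable materials → Childcare Authorization exemption does not apply.
Rule 4: does not store flammable materials; closes 7:00 PM, at/before 11:00 PM → Operating License not required.
Rule 5: is located in a residentially zoned district (not: is located in Zone A) → Commercial Authorization exemption does not apply.
Rule 6: provides massage or bodywork services → Massage Establishment Registration required.
Rule 7: provides massage or bodywork services → Massage Establishment Permit required.
Rule 8: provides childcare services → Childcare Authorization required.
Rule 9: is located in a residentially zoned district → exempt from Massage Establishment Registration.
Rule 10: provides childcare services → Commercial Authorization required.

Childcare Authorization, Commercial Authorization, Massage Establishment Permit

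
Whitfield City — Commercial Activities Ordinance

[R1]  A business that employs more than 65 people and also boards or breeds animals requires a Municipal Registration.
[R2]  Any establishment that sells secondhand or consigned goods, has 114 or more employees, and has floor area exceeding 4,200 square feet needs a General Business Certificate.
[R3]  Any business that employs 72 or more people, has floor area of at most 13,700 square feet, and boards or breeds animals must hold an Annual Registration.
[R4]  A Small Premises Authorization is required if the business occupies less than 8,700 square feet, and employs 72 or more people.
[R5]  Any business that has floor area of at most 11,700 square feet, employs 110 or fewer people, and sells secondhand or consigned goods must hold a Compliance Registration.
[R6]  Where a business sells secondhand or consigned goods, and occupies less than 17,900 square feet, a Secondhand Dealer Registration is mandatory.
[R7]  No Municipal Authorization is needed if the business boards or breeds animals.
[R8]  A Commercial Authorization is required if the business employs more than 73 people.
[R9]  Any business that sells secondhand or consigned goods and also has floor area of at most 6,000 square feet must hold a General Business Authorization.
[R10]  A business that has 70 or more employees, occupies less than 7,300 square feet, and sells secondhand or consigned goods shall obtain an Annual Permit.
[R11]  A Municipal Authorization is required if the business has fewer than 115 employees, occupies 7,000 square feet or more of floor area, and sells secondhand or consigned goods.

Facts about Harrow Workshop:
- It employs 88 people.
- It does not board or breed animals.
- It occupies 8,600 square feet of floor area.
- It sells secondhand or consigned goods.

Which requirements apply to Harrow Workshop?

[R1] employees 88 > 65; does not board or breed animals → Municipal Registration not required.
[R2] sells secondhand or consigned goods; employees 88 < 114; floor area 8,600 square feet > 4,200 square feet → General Business Certificate not required.
[R3] employees 88 ≥ 72; floor area 8,600 square feet ≤ 13,700 square feet; does not board or breed animals → Annual Registration not required.
[R4] floor area 8,600 square feet < 8,700 square feet; employees 88 ≥ 72 → Small Premises Authorization required.
[R5] floor area 8,600 square feet ≤ 11,700 square feet; employees 88 ≤ 110; sells secondhand or consigned goods → Compliance Registration required.
[R6] sells secondhand or consigned goods; floor area 8,600 square feet < 17,900 square feet → Secondhand Dealer Registration required.
[R7] does not board or breed animals → Municipal Authorization exemption does not apply.
[R8] employees 88 > 73 → Commercial Authorization required.
[R9] sells secondhand or consigned goods; floor area 8,600 square feet > 6,000 square feet → General Business Authorization not required.
[R10] employees 88 ≥ 70; floor area 8,600 square feet ≥ 7,300 square feet; sells secondhand or consigned goods → Annual Permit not required.
[R11] employees 88 < 115; floor area 8,600 square feet ≥ 7,000 square feet; sells secondhand or consigned goods → Municipal Authorization required.

Commercial Authorization, Compliance Registration, Municipal Authorization, Secondhand Dealer Registration, Small Premises Authorization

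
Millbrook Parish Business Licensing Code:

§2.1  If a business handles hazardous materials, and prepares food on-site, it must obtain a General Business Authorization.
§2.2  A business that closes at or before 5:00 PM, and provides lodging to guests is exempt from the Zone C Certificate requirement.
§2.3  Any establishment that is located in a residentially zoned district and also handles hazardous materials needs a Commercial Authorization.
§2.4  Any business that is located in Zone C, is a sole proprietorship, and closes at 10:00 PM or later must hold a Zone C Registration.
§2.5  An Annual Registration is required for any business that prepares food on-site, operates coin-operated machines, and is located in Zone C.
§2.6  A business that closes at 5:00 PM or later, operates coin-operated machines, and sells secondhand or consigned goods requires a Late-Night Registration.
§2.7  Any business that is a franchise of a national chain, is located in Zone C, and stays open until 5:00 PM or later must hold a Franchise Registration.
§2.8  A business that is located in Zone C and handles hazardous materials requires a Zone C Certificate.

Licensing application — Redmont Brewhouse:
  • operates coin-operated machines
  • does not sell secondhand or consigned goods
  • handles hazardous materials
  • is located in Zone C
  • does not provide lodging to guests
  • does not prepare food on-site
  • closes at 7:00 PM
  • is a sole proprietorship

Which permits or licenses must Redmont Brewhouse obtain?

§2.1 handles hazardous materials; does not prepare food on-site → General Business Authorization not required.
§2.2 closes 7:00 PM, after 5:00 PM; does not provide lodging to guests → Zone C Certificate exemption does not apply.
§2.3 is located in Zone C (not: is located in a residentially zoned district); handles hazardous materials → Commercial Authorization not required.
§2.4 is located in Zone C; is a sole proprietorship; closes 7:00 PM, at/before 10:00 PM → Zone C Registration not required.
§2.5 does not prepare food on-site; operates coin-operated machines; is located in Zone C → Annual Registration not required.
§2.6 closes 7:00 PM, after 5:00 PM; operates coin-operated machines; does not sell secondhand or consigned goods → Late-Night Registration not required.
§2.7 is a sole proprietorship (not: is a franchise of a national chain); is located in Zone C; closes 7:00 PM, after 5:00 PM → Franchise Registration not required.
§2.8 is located in Zone C; handles hazardous materials → Zone C Certificate required.

Zone C Certificate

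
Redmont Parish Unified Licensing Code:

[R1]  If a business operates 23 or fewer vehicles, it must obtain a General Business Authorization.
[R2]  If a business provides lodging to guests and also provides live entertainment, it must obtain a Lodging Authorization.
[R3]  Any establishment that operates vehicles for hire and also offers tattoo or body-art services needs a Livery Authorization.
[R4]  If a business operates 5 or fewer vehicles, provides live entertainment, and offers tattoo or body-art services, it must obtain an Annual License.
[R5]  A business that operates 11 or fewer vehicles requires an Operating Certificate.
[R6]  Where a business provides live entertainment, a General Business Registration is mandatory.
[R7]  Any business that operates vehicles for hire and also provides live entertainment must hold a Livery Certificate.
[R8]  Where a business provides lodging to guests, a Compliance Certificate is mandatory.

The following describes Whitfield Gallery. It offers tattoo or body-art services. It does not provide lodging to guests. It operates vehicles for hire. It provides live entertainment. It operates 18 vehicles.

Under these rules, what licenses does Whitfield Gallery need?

General Business Authorization, General Business Registration, Livery Authorization, Livery Certificate

[R1] vehicles 18 ≤ 23 → General Business Authorization required.
[R2] does not provide lodging to guests; provides live entertainment → Lodging Authorization not required.
[R3] operates vehicles for hire; offers tattoo or body-art services → Livery Authorization required.
[R4] vehicles 18 > 5; provides live entertainment; offers tattoo or body-art services → Annual License not required.
[R5] vehicles 18 > 11 → Operating Certificate not required.
[R6] provides live entertainment → General Business Registration required.
[R7] operates vehicles for hire; provides live entertainment → Livery Certificate required.
[R8] does not provide lodging to guests → Compliance Certificate not required.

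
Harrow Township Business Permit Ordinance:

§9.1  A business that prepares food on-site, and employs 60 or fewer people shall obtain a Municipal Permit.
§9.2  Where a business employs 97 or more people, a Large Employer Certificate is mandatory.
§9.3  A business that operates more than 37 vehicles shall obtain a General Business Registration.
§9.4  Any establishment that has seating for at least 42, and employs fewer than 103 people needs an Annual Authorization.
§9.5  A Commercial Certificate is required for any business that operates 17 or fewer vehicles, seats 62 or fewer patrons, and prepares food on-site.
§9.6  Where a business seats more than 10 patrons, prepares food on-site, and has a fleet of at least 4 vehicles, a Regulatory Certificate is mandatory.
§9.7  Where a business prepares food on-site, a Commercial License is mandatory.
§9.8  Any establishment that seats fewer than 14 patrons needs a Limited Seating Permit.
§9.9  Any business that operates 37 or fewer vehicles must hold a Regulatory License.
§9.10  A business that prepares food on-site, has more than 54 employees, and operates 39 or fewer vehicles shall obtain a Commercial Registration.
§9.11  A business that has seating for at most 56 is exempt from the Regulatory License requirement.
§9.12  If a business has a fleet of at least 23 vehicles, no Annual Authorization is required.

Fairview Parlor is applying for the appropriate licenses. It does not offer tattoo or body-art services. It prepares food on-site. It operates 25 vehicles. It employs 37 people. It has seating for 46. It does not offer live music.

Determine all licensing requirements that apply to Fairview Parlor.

§9.1 prepares food on-site; employees 37 ≤ 60 → Municipal Permit required.
§9.2 employees 37 < 97 → Large Employer Certificate not required.
§9.3 vehicles 25 ≤ 37 → General Business Registration not required.
§9.4 seating 46 ≥ 42; employees 37 < 103 → Annual Authorization required.
§9.5 vehicles 25 > 17; seating 46 ≤ 62; prepares food on-site → Commercial Certificate not required.
§9.6 seating 46 > 10; prepares food on-site; vehicles 25 ≥ 4 → Regulatory Certificate required.
§9.7 prepares food on-site → Commercial License required.
§9.8 seating 46 ≥ 14 → Limited Seating Permit not required.
§9.9 vehicles 25 ≤ 37 → Regulatory License required.
§9.10 prepares food on-site; employees 37 ≤ 54; vehicles 25 ≤ 39 → Commercial Registration not required.
§9.11 seating 46 ≤ 56 → exempt from Regulatory License.
§9.12 vehicles 25 ≥ 23 → exempt from Annual Authorization.

Commercial License, Municipal Permit, Regulatory Certificate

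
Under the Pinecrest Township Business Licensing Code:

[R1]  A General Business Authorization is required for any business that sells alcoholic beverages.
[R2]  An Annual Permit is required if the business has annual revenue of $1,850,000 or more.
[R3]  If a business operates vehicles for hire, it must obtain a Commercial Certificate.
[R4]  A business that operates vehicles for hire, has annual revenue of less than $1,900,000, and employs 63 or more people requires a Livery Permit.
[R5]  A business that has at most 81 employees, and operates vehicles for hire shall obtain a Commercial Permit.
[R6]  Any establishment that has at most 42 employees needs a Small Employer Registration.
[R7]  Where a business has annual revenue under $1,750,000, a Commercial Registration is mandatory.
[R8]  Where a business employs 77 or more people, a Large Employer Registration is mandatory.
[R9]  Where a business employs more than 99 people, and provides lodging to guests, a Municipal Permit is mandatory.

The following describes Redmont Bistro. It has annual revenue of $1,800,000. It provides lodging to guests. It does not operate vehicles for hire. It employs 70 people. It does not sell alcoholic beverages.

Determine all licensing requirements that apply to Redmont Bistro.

[R1] does not sell alcoholic beverages → General Business Authorization not required.
[R2] revenue $1,800,000 < $1,850,000 → Annual Permit not required.
[R3] does not operate vehicles for hire → Commercial Certificate not required.
[R4] does not operate vehicles for hire; revenue $1,800,000 < $1,900,000; employees 70 ≥ 63 → Livery Permit not required.
[R5] employees 70 ≤ 81; does not operate vehicles for hire → Commercial Permit not required.
[R6] employees 70 > 42 → Small Employer Registration not required.
[R7] revenue $1,800,000 ≥ $1,750,000 → Commercial Registration not required.
[R8] employees 70 < 77 → Large Employer Registration not required.
[R9] employees 70 ≤ 99; provides lodging to guests → Municipal Permit not required.

None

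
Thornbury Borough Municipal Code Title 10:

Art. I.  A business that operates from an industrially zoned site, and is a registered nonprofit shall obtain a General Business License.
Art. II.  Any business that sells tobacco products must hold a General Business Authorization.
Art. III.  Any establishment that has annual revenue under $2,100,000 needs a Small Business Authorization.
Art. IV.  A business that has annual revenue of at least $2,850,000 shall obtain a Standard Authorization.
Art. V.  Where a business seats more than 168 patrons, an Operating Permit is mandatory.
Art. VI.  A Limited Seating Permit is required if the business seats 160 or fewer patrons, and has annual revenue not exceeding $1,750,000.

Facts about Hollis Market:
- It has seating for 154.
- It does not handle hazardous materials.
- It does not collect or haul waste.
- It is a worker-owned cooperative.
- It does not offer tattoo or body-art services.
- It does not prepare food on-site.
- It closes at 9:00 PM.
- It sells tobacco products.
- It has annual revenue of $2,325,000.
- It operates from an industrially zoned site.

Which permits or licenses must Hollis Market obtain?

General Business Authorization

Art. I. operates from an industrially zoned site; is a worker-owned cooperative (not: is a registered nonprofit) → General Business License not required.
Art. II. sells tobacco products → General Business Authorization required.
Art. III. revenue $2,325,000 ≥ $2,100,000 → Small Business Authorization not required.
Art. IV. revenue $2,325,000 < $2,850,000 → Standard Authorization not required.
Art. V. seating 154 ≤ 168 → Operating Permit not required.
Art. VI. seating 154 ≤ 160; revenue $2,325,000 > $1,750,000 → Limited Seating Permit not required.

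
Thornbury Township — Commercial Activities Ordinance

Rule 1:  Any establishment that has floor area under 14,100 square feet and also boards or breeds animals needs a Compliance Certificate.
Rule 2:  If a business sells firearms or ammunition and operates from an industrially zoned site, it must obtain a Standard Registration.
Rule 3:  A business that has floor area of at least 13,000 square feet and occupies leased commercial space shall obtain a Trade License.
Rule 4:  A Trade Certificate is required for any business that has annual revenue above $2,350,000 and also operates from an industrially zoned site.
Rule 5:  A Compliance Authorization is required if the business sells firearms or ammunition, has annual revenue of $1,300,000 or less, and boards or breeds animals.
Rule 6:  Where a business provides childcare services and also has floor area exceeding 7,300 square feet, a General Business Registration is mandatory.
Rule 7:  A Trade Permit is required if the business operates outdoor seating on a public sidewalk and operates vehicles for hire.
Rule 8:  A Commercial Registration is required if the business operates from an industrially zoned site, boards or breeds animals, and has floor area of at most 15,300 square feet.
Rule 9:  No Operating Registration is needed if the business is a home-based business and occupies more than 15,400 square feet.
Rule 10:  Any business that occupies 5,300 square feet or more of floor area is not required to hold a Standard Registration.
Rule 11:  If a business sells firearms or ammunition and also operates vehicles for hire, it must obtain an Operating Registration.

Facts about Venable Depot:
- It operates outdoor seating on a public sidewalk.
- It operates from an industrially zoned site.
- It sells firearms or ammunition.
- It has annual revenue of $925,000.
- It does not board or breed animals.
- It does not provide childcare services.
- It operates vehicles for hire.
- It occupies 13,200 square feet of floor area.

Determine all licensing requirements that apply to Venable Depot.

Rule 1: floor area 13,200 square feet < 14,100 square feet; does not board or breed animals → Compliance Certificate not required.
Rule 2: sells firearms or ammunition; operates from an industrially zoned site → Standard Registration required.
Rule 3: floor area 13,200 square feet ≥ 13,000 square feet; operates from an industrially zoned site (not: occupies leased commercial space) → Trade License not required.
Rule 4: revenue $925,000 ≤ $2,350,000; operates from an industrially zoned site → Trade Certificate not required.
Rule 5: sells firearms or ammunition; revenue $925,000 ≤ $1,300,000; does not board or breed animals → Compliance Authorization not required.
Rule 6: does not provide childcare services; floor area 13,200 square feet > 7,300 square feet → General Business Registration not required.
Rule 7: operates outdoor seating on a public sidewalk; operates vehicles for hire → Trade Permit required.
Rule 8: operates from an industrially zoned site; does not board or breed animals; floor area 13,200 square feet ≤ 15,300 square feet → Commercial Registration not required.
Rule 9: operates from an industrially zoned site (not: is a home-based business); floor area 13,200 square feet ≤ 15,400 square feet → Operating Registration exemption does not apply.
Rule 10: floor area 13,200 square feet ≥ 5,300 square feet → exempt from Standard Registration.
Rule 11: sells firearms or ammunition; operates vehicles for hire → Operating Registration required.

Operating Registration, Trade Permit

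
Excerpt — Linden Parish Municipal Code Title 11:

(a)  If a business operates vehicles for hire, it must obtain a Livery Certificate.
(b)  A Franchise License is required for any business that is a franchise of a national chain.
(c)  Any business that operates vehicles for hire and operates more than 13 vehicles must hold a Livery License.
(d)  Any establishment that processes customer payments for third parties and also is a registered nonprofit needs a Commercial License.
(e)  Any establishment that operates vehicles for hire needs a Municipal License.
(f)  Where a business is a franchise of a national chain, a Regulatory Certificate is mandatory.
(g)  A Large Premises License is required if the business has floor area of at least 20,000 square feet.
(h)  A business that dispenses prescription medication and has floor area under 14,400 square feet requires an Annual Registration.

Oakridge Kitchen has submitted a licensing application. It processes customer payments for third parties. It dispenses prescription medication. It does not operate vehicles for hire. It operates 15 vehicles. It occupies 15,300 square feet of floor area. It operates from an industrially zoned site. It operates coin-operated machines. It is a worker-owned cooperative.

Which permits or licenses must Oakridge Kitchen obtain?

(a) does not operate vehicles for hire → Livery Certificate not required.
(b) is a worker-owned cooperative (not: is a franchise of a national chain) → Franchise License not required.
(c) does not operate vehicles for hire; vehicles 15 > 13 → Livery License not required.
(d) processes customer payments for third parties; is a worker-owned cooperative (not: is a registered nonprofit) → Commercial License not required.
(e) does not operate vehicles for hire → Municipal License not required.
(f) is a worker-owned cooperative (not: is a franchise of a national chain) → Regulatory Certificate not required.
(g) floor area 15,300 square feet < 20,000 square feet → Large Premises License not required.
(h) dispenses prescription medication; floor area 15,300 square feet ≥ 14,400 square feet → Annual Registration not required.

None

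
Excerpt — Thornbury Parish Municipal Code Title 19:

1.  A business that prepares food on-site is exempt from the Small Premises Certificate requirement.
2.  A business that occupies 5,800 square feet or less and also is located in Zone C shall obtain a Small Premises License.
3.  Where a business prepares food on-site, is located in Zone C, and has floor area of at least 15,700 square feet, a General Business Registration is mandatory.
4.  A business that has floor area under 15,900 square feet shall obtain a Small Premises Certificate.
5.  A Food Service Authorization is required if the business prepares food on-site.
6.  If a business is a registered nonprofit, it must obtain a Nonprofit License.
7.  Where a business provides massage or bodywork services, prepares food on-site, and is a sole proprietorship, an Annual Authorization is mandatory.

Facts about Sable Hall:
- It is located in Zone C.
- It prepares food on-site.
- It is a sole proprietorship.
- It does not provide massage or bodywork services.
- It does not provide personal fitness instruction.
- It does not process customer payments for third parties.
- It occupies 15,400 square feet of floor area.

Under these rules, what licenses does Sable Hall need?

1. prepares food on-site → exempt from Small Premises Certificate.
2. floor area 15,400 square feet > 5,800 square feet; is located in Zone C → Small Premises License not required.
3. prepares food on-site; is located in Zone C; floor area 15,400 square feet < 15,700 square feet → General Business Registration not required.
4. floor area 15,400 square feet < 15,900 square feet → Small Premises Certificate required.
5. prepares food on-site → Food Service Authorization required.
6. is a sole proprietorship (not: is a registered nonprofit) → Nonprofit License not required.
7. does not provide massage or bodywork services; prepares food on-site; is a sole proprietorship → Annual Authorization not required.

Food Service Authorization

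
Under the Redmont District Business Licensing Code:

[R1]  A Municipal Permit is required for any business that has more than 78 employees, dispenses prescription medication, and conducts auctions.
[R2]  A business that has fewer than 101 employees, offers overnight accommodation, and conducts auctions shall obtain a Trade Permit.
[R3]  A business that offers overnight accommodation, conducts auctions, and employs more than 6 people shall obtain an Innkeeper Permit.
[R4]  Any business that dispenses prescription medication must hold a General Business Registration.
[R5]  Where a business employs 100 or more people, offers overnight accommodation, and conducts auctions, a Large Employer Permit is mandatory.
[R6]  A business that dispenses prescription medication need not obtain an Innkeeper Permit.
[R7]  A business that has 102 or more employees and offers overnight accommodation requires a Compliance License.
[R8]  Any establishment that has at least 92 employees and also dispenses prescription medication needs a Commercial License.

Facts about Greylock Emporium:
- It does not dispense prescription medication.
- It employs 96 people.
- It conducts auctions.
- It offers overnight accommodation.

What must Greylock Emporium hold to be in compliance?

[R1] employees 96 > 78; does not dispense prescription medication; conducts auctions → Municipal Permit not required.
[R2] employees 96 < 101; offers overnight accommodation; conducts auctions → Trade Permit required.
[R3] offers overnight accommodation; conducts auctions; employees 96 > 6 → Innkeeper Permit required.
[R4] does not dispense prescription medication → General Business Registration not required.
[R5] employees 96 < 100; offers overnight accommodation; conducts auctions → Large Employer Permit not required.
[R6] does not dispense prescription medication → Innkeeper Permit exemption does not apply.
[R7] employees 96 < 102; offers overnight accommodation → Compliance License not required.
[R8] employees 96 ≥ 92; does not dispense prescription medication → Commercial License not required.

Innkeeper Permit, Trade Permit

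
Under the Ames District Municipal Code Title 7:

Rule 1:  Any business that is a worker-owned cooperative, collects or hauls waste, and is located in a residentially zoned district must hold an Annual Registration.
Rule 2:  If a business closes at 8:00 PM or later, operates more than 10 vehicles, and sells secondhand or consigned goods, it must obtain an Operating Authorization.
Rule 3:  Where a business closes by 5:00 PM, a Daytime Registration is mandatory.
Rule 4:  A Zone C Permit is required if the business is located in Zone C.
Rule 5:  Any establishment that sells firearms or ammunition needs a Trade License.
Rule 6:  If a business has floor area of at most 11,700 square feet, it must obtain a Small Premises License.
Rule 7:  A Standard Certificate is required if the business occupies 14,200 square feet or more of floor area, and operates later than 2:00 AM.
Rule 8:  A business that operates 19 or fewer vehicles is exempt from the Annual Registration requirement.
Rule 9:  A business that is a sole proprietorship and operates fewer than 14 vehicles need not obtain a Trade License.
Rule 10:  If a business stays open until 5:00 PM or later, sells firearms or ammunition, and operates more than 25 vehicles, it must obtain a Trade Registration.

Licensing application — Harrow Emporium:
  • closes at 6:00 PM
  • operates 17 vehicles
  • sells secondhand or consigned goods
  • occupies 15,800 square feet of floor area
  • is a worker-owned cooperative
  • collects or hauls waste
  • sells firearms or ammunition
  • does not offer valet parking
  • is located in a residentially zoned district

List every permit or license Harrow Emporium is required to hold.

Trade License

Rule 1: is a worker-owned cooperative; collects or hauls waste; is located in a residentially zoned district → Annual Registration required.
Rule 2: closes 6:00 PM, at/before 8:00 PM; vehicles 17 > 10; sells secondhand or consigned goods → Operating Authorization not required.
Rule 3: closes 6:00 PM, after 5:00 PM → Daytime Registration not required.
Rule 4: is located in a residentially zoned district (not: is located in Zone C) → Zone C Permit not required.
Rule 5: sells firearms or ammunition → Trade License required.
Rule 6: floor area 15,800 square feet > 11,700 square feet → Small Premises License not required.
Rule 7: floor area 15,800 square feet ≥ 14,200 square feet; closes 6:00 PM, at/before 2:00 AM → Standard Certificate not required.
Rule 8: vehicles 17 ≤ 19 → exempt from Annual Registration.
Rule 9: is a worker-owned cooperative (not: is a sole proprietorship); vehicles 17 ≥ 14 → Trade License exemption does not apply.
Rule 10: closes 6:00 PM, after 5:00 PM; sells firearms or ammunition; vehicles 17 ≤ 25 → Trade Registration not required.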